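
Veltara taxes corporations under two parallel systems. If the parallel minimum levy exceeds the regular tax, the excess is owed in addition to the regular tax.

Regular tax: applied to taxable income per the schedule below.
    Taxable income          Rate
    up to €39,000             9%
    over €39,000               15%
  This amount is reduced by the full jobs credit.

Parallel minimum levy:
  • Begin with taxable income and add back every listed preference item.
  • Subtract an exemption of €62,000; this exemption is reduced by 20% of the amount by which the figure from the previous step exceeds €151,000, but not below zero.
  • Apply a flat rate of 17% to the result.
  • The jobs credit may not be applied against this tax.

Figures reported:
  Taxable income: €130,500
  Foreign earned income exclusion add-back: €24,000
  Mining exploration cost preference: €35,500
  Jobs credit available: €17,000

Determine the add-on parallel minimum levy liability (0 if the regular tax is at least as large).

Regular tax:
  €39,000 × 9% = €3,510
  €91,500 × 15% = €13,725
  → €17,235
  Less jobs credit €17,000 → €235

Parallel minimum levy:
  Adjusted income: €130,500 + €24,000 + €35,500 = €190,000
  Exemption: €62,000 − 20% × (€190,000 − €151,000) = €62,000 − €7,800 = €54,200
  Base: €190,000 − €54,200 = €135,800
  €135,800 × 17% = €23,086

Excess of parallel minimum levy over regular tax: €23,086 − €235 = €22,851.

€22,851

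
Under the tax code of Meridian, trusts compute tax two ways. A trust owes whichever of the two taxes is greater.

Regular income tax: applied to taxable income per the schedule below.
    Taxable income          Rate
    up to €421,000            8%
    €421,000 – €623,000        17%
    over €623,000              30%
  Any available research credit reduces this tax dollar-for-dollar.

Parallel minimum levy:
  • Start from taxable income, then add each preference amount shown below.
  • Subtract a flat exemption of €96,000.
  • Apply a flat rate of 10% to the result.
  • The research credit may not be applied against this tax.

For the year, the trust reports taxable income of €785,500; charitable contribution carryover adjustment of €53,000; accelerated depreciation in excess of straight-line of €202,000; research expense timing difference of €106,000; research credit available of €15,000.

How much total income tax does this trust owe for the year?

Regular income tax:
  €421,000 × 8% = €33,680
  €202,000 × 17% = €34,340
  €162,500 × 30% = €48,750
  → €116,770
  Less research credit €15,000 → €101,770

Parallel minimum levy:
  Adjusted income: €785,500 + €53,000 + €202,000 + €106,000 = €1,146,500
  Less exemption €96,000 → base €1,050,500
  €1,050,500 × 10% = €105,050

€105,050 > €101,770, so the parallel minimum levy is the binding amount.

€105,050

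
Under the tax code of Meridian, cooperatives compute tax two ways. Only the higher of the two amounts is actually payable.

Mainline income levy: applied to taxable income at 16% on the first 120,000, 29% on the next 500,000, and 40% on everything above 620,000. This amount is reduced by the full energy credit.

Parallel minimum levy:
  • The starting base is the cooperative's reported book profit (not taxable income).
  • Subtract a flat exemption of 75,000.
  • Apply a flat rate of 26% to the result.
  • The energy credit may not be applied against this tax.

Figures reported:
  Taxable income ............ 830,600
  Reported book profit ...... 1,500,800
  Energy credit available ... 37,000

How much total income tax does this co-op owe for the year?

Parallel minimum levy:
  Base (reported book profit): 1,500,800
  Less exemption 75,000 → base 1,425,800
  1,425,800 × 26% = 370,708

Mainline income levy:
  120,000 × 16% = 19,200
  500,000 × 29% = 145,000
  210,600 × 40% = 84,240
  → 248,440
  Less energy credit 37,000 → 211,440

370,708 > 211,440, so the parallel minimum levy is the binding amount.

370,708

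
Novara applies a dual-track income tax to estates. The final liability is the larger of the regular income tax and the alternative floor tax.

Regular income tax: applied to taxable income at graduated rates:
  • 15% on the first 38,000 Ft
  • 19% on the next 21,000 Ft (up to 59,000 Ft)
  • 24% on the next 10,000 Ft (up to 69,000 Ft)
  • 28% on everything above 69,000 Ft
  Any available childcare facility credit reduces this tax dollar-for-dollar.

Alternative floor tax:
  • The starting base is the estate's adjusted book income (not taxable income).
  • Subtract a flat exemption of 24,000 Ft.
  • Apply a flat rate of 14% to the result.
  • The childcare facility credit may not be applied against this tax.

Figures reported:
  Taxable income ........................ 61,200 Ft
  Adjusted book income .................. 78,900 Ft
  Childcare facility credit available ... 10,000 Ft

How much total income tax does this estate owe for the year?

Alternative floor tax:
  Base (adjusted book income): 78,900 Ft
  Less exemption 24,000 Ft → base 54,900 Ft
  54,900 Ft × 14% = 7,686 Ft

Regular income tax:
  38,000 Ft × 15% = 5,700 Ft
  21,000 Ft × 19% = 3,990 Ft
  2,200 Ft × 24% = 528 Ft
  → 10,218 Ft
  Less childcare facility credit 10,000 Ft → 218 Ft

7,686 Ft > 218 Ft, so the alternative floor tax is the binding amount.

7,686 Ft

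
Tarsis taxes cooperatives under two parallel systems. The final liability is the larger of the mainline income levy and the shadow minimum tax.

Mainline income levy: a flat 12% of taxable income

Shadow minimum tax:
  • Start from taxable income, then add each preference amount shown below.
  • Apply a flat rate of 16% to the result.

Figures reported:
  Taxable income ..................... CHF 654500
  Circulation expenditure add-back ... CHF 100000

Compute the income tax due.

Mainline income levy:
  CHF 654500 × 12% = CHF 78540

Shadow minimum tax:
  Adjusted income: CHF 654500 + CHF 100000 = CHF 754500
  CHF 754500 × 16% = CHF 120720

CHF 120720 > CHF 78540, so the shadow minimum tax is the binding amount.

CHF 120720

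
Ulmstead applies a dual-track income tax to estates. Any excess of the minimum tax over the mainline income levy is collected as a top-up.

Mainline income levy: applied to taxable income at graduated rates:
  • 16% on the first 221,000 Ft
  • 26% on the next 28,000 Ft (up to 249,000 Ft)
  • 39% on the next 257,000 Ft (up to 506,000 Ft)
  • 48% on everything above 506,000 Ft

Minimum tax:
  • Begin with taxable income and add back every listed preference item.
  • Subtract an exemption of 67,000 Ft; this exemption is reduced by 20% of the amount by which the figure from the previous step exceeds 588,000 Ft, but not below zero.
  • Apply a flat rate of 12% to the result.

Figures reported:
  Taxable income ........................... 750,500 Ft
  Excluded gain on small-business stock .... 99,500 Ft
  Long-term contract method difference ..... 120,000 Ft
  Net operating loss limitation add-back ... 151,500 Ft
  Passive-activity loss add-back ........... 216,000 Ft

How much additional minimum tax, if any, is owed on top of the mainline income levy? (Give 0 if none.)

0 Ft

Minimum tax:
  Adjusted income: 750,500 Ft + 99,500 Ft + 120,000 Ft + 151,500 Ft + 216,000 Ft = 1,337,500 Ft
  Exemption: 20% × (1,337,500 Ft − 588,000 Ft) = 149,900 Ft ≥ 67,000 Ft, so the exemption is fully phased out
  Base: 1,337,500 Ft − 0 Ft = 1,337,500 Ft
  1,337,500 Ft × 12% = 160,500 Ft

Mainline income levy:
  221,000 Ft × 16% = 35,360 Ft
  28,000 Ft × 26% = 7,280 Ft
  257,000 Ft × 39% = 100,230 Ft
  244,500 Ft × 48% = 117,360 Ft
  → 260,230 Ft

160,500 Ft ≤ 260,230 Ft, so no add-on is due.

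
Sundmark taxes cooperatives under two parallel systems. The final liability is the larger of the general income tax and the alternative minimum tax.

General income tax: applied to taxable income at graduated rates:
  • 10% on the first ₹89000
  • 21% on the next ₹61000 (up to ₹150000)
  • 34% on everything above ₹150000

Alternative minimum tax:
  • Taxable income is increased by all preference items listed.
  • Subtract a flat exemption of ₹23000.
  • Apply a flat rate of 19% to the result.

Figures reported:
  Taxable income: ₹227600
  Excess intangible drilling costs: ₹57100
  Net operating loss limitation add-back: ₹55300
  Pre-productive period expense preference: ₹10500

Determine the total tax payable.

Alternative minimum tax:
  Adjusted income: ₹227600 + ₹57100 + ₹55300 + ₹10500 = ₹350500
  Less exemption ₹23000 → base ₹327500
  ₹327500 × 19% = ₹62225

General income tax:
  ₹89000 × 10% = ₹8900
  ₹61000 × 21% = ₹12810
  ₹77600 × 34% = ₹26384
  → ₹48094

₹62225 > ₹48094, so the alternative minimum tax is the binding amount.

₹62225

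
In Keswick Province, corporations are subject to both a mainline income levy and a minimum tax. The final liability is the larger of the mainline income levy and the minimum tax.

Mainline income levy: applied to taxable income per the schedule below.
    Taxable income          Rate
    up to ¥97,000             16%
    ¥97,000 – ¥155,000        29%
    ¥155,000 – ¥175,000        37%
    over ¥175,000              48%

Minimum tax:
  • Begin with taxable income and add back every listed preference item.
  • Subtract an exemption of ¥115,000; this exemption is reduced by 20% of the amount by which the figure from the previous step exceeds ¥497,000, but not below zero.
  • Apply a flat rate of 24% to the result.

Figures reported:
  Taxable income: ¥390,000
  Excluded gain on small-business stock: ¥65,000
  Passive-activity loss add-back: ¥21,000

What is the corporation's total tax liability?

¥142,940

Minimum tax:
  Adjusted income: ¥390,000 + ¥65,000 + ¥21,000 = ¥476,000
  Exemption: ¥476,000 ≤ ¥497,000, so full ¥115,000 applies
  Base: ¥476,000 − ¥115,000 = ¥361,000
  ¥361,000 × 24% = ¥86,640

Mainline income levy:
  ¥97,000 × 16% = ¥15,520
  ¥58,000 × 29% = ¥16,820
  ¥20,000 × 37% = ¥7,400
  ¥215,000 × 48% = ¥103,200
  → ¥142,940

¥142,940 > ¥86,640, so the mainline income levy governs.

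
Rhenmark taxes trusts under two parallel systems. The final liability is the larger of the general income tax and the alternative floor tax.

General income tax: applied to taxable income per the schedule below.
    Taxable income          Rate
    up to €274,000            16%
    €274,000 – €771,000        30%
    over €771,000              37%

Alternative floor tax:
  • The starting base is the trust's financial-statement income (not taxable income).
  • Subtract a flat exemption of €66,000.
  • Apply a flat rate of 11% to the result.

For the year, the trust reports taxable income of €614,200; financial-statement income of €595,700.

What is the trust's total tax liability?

General income tax:
  €274,000 × 16% = €43,840
  €340,200 × 30% = €102,060
  → €145,900

Alternative floor tax:
  Base (financial-statement income): €595,700
  Less exemption €66,000 → base €529,700
  €529,700 × 11% = €58,267

€145,900 > €58,267, so the general income tax governs.

€145,900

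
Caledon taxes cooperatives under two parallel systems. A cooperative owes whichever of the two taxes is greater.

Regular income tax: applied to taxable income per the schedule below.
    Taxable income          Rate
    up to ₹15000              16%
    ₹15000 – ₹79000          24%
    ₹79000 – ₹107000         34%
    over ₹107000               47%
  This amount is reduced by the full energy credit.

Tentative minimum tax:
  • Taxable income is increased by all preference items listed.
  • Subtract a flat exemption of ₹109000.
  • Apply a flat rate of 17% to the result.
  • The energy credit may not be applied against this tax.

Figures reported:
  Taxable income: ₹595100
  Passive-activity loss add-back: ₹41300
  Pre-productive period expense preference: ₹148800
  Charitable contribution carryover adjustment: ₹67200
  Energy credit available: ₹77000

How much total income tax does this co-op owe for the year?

Regular income tax:
  ₹15000 × 16% = ₹2400
  ₹64000 × 24% = ₹15360
  ₹28000 × 34% = ₹9520
  ₹488100 × 47% = ₹229407
  → ₹256687
  Less energy credit ₹77000 → ₹179687

Tentative minimum tax:
  Adjusted income: ₹595100 + ₹41300 + ₹148800 + ₹67200 = ₹852400
  Less exemption ₹109000 → base ₹743400
  ₹743400 × 17% = ₹126378

₹179687 > ₹126378, so the regular income tax governs.

₹179687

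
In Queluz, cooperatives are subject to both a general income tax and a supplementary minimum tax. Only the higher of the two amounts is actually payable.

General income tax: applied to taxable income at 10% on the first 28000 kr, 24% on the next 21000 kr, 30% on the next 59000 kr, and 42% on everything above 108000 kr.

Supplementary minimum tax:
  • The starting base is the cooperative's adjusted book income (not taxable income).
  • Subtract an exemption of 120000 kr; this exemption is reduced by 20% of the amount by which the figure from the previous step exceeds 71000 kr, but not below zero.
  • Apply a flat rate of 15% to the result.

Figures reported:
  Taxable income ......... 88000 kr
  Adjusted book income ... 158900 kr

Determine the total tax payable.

Supplementary minimum tax:
  Base (adjusted book income): 158900 kr
  Exemption: 120000 kr − 20% × (158900 kr − 71000 kr) = 120000 kr − 17580 kr = 102420 kr
  Base: 158900 kr − 102420 kr = 56480 kr
  56480 kr × 15% = 8472 kr

General income tax:
  28000 kr × 10% = 2800 kr
  21000 kr × 24% = 5040 kr
  39000 kr × 30% = 11700 kr
  → 19540 kr

19540 kr > 8472 kr, so the general income tax governs.

19540 kr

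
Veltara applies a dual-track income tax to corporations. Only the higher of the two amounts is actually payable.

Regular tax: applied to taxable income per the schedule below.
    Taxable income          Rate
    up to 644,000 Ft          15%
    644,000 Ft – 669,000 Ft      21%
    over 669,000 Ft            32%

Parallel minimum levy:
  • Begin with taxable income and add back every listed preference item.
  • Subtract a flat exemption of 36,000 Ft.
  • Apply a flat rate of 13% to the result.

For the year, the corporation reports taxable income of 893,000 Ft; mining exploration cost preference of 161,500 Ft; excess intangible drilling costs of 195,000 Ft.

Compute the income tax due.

Regular tax:
  644,000 Ft × 15% = 96,600 Ft
  25,000 Ft × 21% = 5,250 Ft
  224,000 Ft × 32% = 71,680 Ft
  → 173,530 Ft

Parallel minimum levy:
  Adjusted income: 893,000 Ft + 161,500 Ft + 195,000 Ft = 1,249,500 Ft
  Less exemption 36,000 Ft → base 1,213,500 Ft
  1,213,500 Ft × 13% = 157,755 Ft

173,530 Ft > 157,755 Ft, so the regular tax governs.

173,530 Ft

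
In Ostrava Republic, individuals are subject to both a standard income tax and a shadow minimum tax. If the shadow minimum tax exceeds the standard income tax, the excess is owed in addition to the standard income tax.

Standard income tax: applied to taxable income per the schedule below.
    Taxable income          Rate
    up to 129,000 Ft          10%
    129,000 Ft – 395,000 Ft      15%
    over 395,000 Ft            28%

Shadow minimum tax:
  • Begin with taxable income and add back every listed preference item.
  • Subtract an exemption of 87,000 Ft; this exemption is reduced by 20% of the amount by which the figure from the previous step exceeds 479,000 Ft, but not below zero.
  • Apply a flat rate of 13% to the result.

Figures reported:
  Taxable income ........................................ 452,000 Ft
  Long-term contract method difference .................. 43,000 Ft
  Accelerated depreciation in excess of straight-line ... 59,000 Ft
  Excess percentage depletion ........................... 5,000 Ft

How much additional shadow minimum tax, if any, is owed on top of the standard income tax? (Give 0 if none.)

0 Ft

Standard income tax:
  129,000 Ft × 10% = 12,900 Ft
  266,000 Ft × 15% = 39,900 Ft
  57,000 Ft × 28% = 15,960 Ft
  → 68,760 Ft

Shadow minimum tax:
  Adjusted income: 452,000 Ft + 43,000 Ft + 59,000 Ft + 5,000 Ft = 559,000 Ft
  Exemption: 87,000 Ft − 20% × (559,000 Ft − 479,000 Ft) = 87,000 Ft − 16,000 Ft = 71,000 Ft
  Base: 559,000 Ft − 71,000 Ft = 488,000 Ft
  488,000 Ft × 13% = 63,440 Ft

63,440 Ft ≤ 68,760 Ft, so no add-on is due.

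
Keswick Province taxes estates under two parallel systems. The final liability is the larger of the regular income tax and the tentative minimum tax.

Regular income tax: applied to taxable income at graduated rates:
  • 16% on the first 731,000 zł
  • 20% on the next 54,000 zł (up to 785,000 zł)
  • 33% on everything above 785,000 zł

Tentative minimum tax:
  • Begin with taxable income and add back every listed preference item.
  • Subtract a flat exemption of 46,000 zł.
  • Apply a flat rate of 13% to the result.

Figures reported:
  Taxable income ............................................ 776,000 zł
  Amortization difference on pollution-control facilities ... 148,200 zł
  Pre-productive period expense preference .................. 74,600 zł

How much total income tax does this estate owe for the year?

125,960 zł

Tentative minimum tax:
  Adjusted income: 776,000 zł + 148,200 zł + 74,600 zł = 998,800 zł
  Less exemption 46,000 zł → base 952,800 zł
  952,800 zł × 13% = 123,864 zł

Regular income tax:
  731,000 zł × 16% = 116,960 zł
  45,000 zł × 20% = 9,000 zł
  → 125,960 zł

125,960 zł > 123,864 zł, so the regular income tax governs.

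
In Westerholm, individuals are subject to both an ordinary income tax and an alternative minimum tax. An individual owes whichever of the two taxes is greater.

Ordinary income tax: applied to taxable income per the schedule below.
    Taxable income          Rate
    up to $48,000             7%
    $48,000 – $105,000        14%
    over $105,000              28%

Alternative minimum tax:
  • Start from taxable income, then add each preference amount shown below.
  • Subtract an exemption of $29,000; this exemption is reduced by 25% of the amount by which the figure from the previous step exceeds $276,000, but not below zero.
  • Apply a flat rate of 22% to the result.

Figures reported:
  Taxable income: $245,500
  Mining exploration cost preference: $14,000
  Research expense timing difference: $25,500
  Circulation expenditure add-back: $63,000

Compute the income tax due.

Ordinary income tax:
  $48,000 × 7% = $3,360
  $57,000 × 14% = $7,980
  $140,500 × 28% = $39,340
  → $50,680

Alternative minimum tax:
  Adjusted income: $245,500 + $14,000 + $25,500 + $63,000 = $348,000
  Exemption: $29,000 − 25% × ($348,000 − $276,000) = $29,000 − $18,000 = $11,000
  Base: $348,000 − $11,000 = $337,000
  $337,000 × 22% = $74,140

$74,140 > $50,680, so the alternative minimum tax is the binding amount.

$74,140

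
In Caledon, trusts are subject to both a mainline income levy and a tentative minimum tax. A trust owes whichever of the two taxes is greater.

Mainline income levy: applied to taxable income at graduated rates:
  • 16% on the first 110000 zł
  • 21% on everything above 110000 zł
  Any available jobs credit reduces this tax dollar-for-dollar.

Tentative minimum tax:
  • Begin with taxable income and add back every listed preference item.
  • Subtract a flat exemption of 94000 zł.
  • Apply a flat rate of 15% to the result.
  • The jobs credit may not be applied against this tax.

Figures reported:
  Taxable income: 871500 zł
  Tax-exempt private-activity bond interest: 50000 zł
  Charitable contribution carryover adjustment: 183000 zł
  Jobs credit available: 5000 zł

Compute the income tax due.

172515 zł

Tentative minimum tax:
  Adjusted income: 871500 zł + 50000 zł + 183000 zł = 1104500 zł
  Less exemption 94000 zł → base 1010500 zł
  1010500 zł × 15% = 151575 zł

Mainline income levy:
  110000 zł × 16% = 17600 zł
  761500 zł × 21% = 159915 zł
  → 177515 zł
  Less jobs credit 5000 zł → 172515 zł

172515 zł > 151575 zł, so the mainline income levy governs.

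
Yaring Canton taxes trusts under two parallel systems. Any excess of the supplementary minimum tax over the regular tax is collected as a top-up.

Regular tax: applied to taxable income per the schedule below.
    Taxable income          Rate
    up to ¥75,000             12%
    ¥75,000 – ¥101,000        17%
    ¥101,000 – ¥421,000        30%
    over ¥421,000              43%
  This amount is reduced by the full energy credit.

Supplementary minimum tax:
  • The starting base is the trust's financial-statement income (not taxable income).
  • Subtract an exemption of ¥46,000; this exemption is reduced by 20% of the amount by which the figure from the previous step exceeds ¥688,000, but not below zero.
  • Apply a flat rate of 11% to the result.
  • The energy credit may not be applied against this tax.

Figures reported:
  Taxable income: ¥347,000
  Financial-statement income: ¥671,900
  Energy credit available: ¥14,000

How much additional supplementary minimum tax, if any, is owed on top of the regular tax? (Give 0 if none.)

Regular tax:
  ¥75,000 × 12% = ¥9,000
  ¥26,000 × 17% = ¥4,420
  ¥246,000 × 30% = ¥73,800
  → ¥87,220
  Less energy credit ¥14,000 → ¥73,220

Supplementary minimum tax:
  Base (financial-statement income): ¥671,900
  Exemption: ¥671,900 ≤ ¥688,000, so full ¥46,000 applies
  Base: ¥671,900 − ¥46,000 = ¥625,900
  ¥625,900 × 11% = ¥68,849

¥68,849 ≤ ¥73,220, so no add-on is due.

¥0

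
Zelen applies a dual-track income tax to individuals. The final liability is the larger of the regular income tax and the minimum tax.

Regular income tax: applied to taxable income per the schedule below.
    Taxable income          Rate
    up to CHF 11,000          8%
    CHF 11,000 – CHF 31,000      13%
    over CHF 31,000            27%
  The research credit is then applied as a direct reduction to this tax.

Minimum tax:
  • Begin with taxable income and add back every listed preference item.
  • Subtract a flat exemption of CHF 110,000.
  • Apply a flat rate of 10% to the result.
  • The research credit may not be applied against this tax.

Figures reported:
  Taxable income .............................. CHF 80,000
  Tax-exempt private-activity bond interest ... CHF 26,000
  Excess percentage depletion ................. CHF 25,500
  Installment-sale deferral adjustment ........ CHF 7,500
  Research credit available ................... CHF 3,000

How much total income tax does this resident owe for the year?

Regular income tax:
  CHF 11,000 × 8% = CHF 880
  CHF 20,000 × 13% = CHF 2,600
  CHF 49,000 × 27% = CHF 13,230
  → CHF 16,710
  Less research credit CHF 3,000 → CHF 13,710

Minimum tax:
  Adjusted income: CHF 80,000 + CHF 26,000 + CHF 25,500 + CHF 7,500 = CHF 139,000
  Less exemption CHF 110,000 → base CHF 29,000
  CHF 29,000 × 10% = CHF 2,900

CHF 13,710 > CHF 2,900, so the regular income tax governs.

CHF 13,710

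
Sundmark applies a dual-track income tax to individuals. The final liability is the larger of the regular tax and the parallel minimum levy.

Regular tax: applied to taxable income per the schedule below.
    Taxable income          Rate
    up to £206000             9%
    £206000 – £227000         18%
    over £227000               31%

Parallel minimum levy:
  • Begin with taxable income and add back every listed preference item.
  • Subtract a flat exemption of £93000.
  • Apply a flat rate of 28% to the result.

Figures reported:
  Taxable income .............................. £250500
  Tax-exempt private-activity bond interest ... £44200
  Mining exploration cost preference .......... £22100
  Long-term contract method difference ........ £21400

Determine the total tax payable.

£68656

Regular tax:
  £206000 × 9% = £18540
  £21000 × 18% = £3780
  £23500 × 31% = £7285
  → £29605

Parallel minimum levy:
  Adjusted income: £250500 + £44200 + £22100 + £21400 = £338200
  Less exemption £93000 → base £245200
  £245200 × 28% = £68656

£68656 > £29605, so the parallel minimum levy is the binding amount.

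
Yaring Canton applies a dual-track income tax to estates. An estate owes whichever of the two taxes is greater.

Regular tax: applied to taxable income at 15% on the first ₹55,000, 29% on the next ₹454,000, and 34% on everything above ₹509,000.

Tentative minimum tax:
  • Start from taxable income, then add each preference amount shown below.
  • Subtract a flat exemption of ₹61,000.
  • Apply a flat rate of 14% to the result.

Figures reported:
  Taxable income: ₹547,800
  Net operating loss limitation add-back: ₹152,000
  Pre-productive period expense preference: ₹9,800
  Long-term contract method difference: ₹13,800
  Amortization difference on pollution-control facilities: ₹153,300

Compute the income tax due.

Regular tax:
  ₹55,000 × 15% = ₹8,250
  ₹454,000 × 29% = ₹131,660
  ₹38,800 × 34% = ₹13,192
  → ₹153,102

Tentative minimum tax:
  Adjusted income: ₹547,800 + ₹152,000 + ₹9,800 + ₹13,800 + ₹153,300 = ₹876,700
  Less exemption ₹61,000 → base ₹815,700
  ₹815,700 × 14% = ₹114,198

₹153,102 > ₹114,198, so the regular tax governs.

₹153,102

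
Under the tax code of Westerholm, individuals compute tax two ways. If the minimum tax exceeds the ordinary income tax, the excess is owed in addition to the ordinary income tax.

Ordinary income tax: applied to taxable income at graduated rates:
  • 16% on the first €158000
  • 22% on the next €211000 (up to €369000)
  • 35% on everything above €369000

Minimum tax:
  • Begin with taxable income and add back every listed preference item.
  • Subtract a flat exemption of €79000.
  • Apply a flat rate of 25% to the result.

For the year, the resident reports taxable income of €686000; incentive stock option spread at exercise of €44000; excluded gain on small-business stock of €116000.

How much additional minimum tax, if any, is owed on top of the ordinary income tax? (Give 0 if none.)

€9100

Minimum tax:
  Adjusted income: €686000 + €44000 + €116000 = €846000
  Less exemption €79000 → base €767000
  €767000 × 25% = €191750

Ordinary income tax:
  €158000 × 16% = €25280
  €211000 × 22% = €46420
  €317000 × 35% = €110950
  → €182650

Excess of minimum tax over ordinary income tax: €191750 − €182650 = €9100.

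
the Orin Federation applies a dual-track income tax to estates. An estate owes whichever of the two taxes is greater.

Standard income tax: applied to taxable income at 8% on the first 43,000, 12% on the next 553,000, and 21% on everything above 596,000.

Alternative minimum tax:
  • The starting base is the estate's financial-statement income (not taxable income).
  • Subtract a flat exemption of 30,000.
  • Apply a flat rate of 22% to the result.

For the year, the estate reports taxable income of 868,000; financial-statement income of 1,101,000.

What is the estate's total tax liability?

235,620

Standard income tax:
  43,000 × 8% = 3,440
  553,000 × 12% = 66,360
  272,000 × 21% = 57,120
  → 126,920

Alternative minimum tax:
  Base (financial-statement income): 1,101,000
  Less exemption 30,000 → base 1,071,000
  1,071,000 × 22% = 235,620

235,620 > 126,920, so the alternative minimum tax is the binding amount.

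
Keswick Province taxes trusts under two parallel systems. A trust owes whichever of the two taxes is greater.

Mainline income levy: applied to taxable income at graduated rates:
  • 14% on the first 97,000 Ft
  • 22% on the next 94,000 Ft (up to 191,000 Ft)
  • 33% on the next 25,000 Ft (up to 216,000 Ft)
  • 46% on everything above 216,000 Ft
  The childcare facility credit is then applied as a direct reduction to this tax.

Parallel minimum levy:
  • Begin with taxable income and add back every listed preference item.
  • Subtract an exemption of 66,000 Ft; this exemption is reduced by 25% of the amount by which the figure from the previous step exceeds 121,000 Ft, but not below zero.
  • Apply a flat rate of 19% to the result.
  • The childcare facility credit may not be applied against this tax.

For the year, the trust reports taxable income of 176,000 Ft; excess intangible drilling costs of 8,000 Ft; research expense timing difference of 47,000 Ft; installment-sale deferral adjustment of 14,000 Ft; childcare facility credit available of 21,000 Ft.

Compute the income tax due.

Mainline income levy:
  97,000 Ft × 14% = 13,580 Ft
  79,000 Ft × 22% = 17,380 Ft
  → 30,960 Ft
  Less childcare facility credit 21,000 Ft → 9,960 Ft

Parallel minimum levy:
  Adjusted income: 176,000 Ft + 8,000 Ft + 47,000 Ft + 14,000 Ft = 245,000 Ft
  Exemption: 66,000 Ft − 25% × (245,000 Ft − 121,000 Ft) = 66,000 Ft − 31,000 Ft = 35,000 Ft
  Base: 245,000 Ft − 35,000 Ft = 210,000 Ft
  210,000 Ft × 19% = 39,900 Ft

39,900 Ft > 9,960 Ft, so the parallel minimum levy is the binding amount.

39,900 Ft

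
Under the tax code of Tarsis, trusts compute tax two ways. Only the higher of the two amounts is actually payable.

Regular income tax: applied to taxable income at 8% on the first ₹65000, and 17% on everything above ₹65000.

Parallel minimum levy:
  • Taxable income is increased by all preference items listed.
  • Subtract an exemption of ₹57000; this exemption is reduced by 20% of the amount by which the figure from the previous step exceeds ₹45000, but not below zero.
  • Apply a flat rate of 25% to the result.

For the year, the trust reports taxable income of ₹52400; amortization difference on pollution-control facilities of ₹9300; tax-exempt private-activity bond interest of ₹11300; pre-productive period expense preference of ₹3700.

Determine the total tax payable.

Regular income tax:
  ₹52400 × 8% = ₹4192

Parallel minimum levy:
  Adjusted income: ₹52400 + ₹9300 + ₹11300 + ₹3700 = ₹76700
  Exemption: ₹57000 − 20% × (₹76700 − ₹45000) = ₹57000 − ₹6340 = ₹50660
  Base: ₹76700 − ₹50660 = ₹26040
  ₹26040 × 25% = ₹6510

₹6510 > ₹4192, so the parallel minimum levy is the binding amount.

₹6510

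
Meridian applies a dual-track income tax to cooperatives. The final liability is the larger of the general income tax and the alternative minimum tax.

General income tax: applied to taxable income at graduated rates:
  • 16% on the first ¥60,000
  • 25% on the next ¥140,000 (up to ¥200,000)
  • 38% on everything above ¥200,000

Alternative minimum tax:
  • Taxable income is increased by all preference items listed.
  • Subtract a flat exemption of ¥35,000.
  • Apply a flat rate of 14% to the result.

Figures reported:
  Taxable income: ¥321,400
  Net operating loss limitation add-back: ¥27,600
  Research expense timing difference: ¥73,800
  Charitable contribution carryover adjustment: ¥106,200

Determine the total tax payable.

Alternative minimum tax:
  Adjusted income: ¥321,400 + ¥27,600 + ¥73,800 + ¥106,200 = ¥529,000
  Less exemption ¥35,000 → base ¥494,000
  ¥494,000 × 14% = ¥69,160

General income tax:
  ¥60,000 × 16% = ¥9,600
  ¥140,000 × 25% = ¥35,000
  ¥121,400 × 38% = ¥46,132
  → ¥90,732

¥90,732 > ¥69,160, so the general income tax governs.

¥90,732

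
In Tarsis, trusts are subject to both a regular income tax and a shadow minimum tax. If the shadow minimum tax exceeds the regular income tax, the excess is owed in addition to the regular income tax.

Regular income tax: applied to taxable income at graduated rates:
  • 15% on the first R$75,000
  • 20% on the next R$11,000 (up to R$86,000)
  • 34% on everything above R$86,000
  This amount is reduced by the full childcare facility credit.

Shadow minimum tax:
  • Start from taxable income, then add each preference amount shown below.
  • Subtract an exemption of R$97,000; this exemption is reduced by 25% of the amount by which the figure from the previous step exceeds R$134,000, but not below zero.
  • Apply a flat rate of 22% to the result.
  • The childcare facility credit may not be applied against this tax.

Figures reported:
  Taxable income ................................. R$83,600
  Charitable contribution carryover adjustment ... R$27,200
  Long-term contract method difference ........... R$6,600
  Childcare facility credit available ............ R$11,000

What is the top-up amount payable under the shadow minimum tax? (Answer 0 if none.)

R$2,518

Regular income tax:
  R$75,000 × 15% = R$11,250
  R$8,600 × 20% = R$1,720
  → R$12,970
  Less childcare facility credit R$11,000 → R$1,970

Shadow minimum tax:
  Adjusted income: R$83,600 + R$27,200 + R$6,600 = R$117,400
  Exemption: R$117,400 ≤ R$134,000, so full R$97,000 applies
  Base: R$117,400 − R$97,000 = R$20,400
  R$20,400 × 22% = R$4,488

Excess of shadow minimum tax over regular income tax: R$4,488 − R$1,970 = R$2,518.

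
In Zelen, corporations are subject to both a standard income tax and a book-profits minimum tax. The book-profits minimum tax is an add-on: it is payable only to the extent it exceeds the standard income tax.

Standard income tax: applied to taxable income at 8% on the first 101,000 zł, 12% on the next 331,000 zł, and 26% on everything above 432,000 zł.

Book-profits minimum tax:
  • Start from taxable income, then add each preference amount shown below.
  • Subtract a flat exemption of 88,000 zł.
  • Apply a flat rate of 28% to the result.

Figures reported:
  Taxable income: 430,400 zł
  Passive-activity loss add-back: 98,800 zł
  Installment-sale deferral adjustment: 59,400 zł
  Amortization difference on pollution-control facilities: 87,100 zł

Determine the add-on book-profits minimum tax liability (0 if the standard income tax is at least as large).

116,948 zł

Book-profits minimum tax:
  Adjusted income: 430,400 zł + 98,800 zł + 59,400 zł + 87,100 zł = 675,700 zł
  Less exemption 88,000 zł → base 587,700 zł
  587,700 zł × 28% = 164,556 zł

Standard income tax:
  101,000 zł × 8% = 8,080 zł
  329,400 zł × 12% = 39,528 zł
  → 47,608 zł

Excess of book-profits minimum tax over standard income tax: 164,556 zł − 47,608 zł = 116,948 zł.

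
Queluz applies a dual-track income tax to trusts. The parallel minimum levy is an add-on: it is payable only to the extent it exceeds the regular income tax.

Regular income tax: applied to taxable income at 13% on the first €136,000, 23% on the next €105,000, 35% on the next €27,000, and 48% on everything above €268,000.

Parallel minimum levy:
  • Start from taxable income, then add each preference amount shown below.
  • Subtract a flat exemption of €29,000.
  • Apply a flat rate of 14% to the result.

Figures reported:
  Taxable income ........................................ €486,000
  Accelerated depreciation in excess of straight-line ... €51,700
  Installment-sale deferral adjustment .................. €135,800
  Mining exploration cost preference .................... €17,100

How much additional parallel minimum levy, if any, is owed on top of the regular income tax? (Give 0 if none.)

€0

Regular income tax:
  €136,000 × 13% = €17,680
  €105,000 × 23% = €24,150
  €27,000 × 35% = €9,450
  €218,000 × 48% = €104,640
  → €155,920

Parallel minimum levy:
  Adjusted income: €486,000 + €51,700 + €135,800 + €17,100 = €690,600
  Less exemption €29,000 → base €661,600
  €661,600 × 14% = €92,624

€92,624 ≤ €155,920, so no add-on is due.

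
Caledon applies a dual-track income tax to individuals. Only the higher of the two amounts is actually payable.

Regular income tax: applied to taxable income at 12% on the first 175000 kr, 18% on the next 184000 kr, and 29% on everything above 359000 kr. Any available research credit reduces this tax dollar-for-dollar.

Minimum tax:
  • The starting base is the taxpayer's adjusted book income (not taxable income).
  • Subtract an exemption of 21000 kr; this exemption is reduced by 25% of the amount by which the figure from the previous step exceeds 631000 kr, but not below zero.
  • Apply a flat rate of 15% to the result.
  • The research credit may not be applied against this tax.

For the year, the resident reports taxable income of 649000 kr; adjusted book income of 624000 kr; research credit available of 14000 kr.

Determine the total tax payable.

124220 kr

Regular income tax:
  175000 kr × 12% = 21000 kr
  184000 kr × 18% = 33120 kr
  290000 kr × 29% = 84100 kr
  → 138220 kr
  Less research credit 14000 kr → 124220 kr

Minimum tax:
  Base (adjusted book income): 624000 kr
  Exemption: 624000 kr ≤ 631000 kr, so full 21000 kr applies
  Base: 624000 kr − 21000 kr = 603000 kr
  603000 kr × 15% = 90450 kr

124220 kr > 90450 kr, so the regular income tax governs.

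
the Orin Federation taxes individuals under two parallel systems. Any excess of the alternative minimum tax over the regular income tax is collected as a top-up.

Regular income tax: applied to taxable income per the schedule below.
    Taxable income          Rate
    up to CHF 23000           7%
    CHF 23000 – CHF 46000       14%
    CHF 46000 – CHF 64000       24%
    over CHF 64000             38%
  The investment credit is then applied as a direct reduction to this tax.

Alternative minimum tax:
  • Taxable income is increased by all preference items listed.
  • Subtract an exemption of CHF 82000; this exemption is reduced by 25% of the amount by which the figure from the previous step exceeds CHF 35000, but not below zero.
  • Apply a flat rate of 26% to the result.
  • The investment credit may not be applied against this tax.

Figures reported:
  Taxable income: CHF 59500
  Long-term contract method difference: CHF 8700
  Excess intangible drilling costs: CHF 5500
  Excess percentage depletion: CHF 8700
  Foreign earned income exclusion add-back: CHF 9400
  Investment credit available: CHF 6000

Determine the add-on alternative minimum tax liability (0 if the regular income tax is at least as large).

Regular income tax:
  CHF 23000 × 7% = CHF 1610
  CHF 23000 × 14% = CHF 3220
  CHF 13500 × 24% = CHF 3240
  → CHF 8070
  Less investment credit CHF 6000 → CHF 2070

Alternative minimum tax:
  Adjusted income: CHF 59500 + CHF 8700 + CHF 5500 + CHF 8700 + CHF 9400 = CHF 91800
  Exemption: CHF 82000 − 25% × (CHF 91800 − CHF 35000) = CHF 82000 − CHF 14200 = CHF 67800
  Base: CHF 91800 − CHF 67800 = CHF 24000
  CHF 24000 × 26% = CHF 6240

Excess of alternative minimum tax over regular income tax: CHF 6240 − CHF 2070 = CHF 4170.

CHF 4170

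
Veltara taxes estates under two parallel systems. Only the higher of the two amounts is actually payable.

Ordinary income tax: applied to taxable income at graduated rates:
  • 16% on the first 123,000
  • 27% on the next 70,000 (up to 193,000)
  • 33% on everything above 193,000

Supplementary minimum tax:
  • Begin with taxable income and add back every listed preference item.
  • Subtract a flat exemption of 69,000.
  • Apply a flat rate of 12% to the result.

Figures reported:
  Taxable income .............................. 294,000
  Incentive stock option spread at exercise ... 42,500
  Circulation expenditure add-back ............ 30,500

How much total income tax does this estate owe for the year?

Ordinary income tax:
  123,000 × 16% = 19,680
  70,000 × 27% = 18,900
  101,000 × 33% = 33,330
  → 71,910

Supplementary minimum tax:
  Adjusted income: 294,000 + 42,500 + 30,500 = 367,000
  Less exemption 69,000 → base 298,000
  298,000 × 12% = 35,760

71,910 > 35,760, so the ordinary income tax governs.

71,910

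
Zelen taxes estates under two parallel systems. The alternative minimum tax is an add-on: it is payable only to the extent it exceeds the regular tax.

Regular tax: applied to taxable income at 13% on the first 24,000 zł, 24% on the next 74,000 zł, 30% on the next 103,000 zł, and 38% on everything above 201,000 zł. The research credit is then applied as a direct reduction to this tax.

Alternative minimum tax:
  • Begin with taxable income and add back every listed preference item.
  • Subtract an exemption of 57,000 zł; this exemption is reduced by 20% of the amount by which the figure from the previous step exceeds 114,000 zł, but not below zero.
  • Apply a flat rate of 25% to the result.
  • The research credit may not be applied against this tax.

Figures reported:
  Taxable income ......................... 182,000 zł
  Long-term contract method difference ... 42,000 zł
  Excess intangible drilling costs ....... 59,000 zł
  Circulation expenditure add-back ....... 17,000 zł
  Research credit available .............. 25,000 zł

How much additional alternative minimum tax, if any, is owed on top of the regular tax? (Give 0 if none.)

Regular tax:
  24,000 zł × 13% = 3,120 zł
  74,000 zł × 24% = 17,760 zł
  84,000 zł × 30% = 25,200 zł
  → 46,080 zł
  Less research credit 25,000 zł → 21,080 zł

Alternative minimum tax:
  Adjusted income: 182,000 zł + 42,000 zł + 59,000 zł + 17,000 zł = 300,000 zł
  Exemption: 57,000 zł − 20% × (300,000 zł − 114,000 zł) = 57,000 zł − 37,200 zł = 19,800 zł
  Base: 300,000 zł − 19,800 zł = 280,200 zł
  280,200 zł × 25% = 70,050 zł

Excess of alternative minimum tax over regular tax: 70,050 zł − 21,080 zł = 48,970 zł.

48,970 zł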